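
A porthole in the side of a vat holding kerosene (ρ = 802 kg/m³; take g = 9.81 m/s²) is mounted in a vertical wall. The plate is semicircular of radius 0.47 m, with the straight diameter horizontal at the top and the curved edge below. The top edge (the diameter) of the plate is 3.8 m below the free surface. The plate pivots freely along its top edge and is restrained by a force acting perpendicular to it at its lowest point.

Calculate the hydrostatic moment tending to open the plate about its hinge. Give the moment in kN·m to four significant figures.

γ = ρg = 802 × 9.81 / 1000 = 7.86762 kN/m³.
The centroid of a semicircle lies 4r/(3π) = 0.199474 m from the diameter, here below the top edge, so the centroid depth is h_c = 3.8 + 0.199474 = 3.99947 m.
A = πr²/2 = π × 0.47²/2 = 0.346989 m².
Resultant F = γ·h_c·A = 7.86762 × 3.99947 × 0.346989 = 10.9185 kN.
I_c = (π/8 − 8/(9π))·r⁴ = 0.109757 × 0.47⁴ = 0.00535579 m⁴.
Centre of pressure: y_p = y_c + I_c/(y_c·A) = 3.99947 + 0.00535579/(3.99947 × 0.346989) = 3.99947 + 0.00385927 = 4.00333 m along the plane.
The resultant acts 0.199474 + 0.00385927 = 0.203333 m (along the plate) below the hinge at the top edge, so the moment about the hinge is M = F × 0.203333 = 10.9185 × 0.203333 = 2.22009 kN·m.

M ≈ 2.220 kN·m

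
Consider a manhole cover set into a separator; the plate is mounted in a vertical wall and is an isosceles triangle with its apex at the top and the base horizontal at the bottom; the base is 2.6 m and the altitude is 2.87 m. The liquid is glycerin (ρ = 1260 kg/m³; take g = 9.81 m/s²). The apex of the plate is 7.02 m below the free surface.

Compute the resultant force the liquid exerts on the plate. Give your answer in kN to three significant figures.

γ = ρg = 1260 × 9.81 / 1000 = 12.3606 kN/m³.
With the apex up, the centroid sits 2h/3 = 2 × 2.87/3 = 1.91333 m below the apex, so the centroid depth is h_c = 7.02 + 1.91333 = 8.93333 m.
A = ½ × 2.6 × 2.87 = 3.731 m².
Resultant F = γ·h_c·A = 12.3606 × 8.93333 × 3.731 = 411.982 kN.

F ≈ 412 kN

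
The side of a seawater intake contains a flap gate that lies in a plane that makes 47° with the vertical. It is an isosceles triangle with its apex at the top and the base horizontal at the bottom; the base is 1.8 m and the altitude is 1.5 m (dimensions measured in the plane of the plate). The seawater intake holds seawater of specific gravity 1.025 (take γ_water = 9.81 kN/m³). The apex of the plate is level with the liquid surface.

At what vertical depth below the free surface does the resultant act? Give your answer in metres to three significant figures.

γ = 1.025 × 9.81 = 10.05525 kN/m³.
The plate makes 47° with the vertical, i.e. θ = 90° − 47° = 43° to the horizontal. Measuring y along the incline from the free-surface line, vertical depth h = y·sinθ with sinθ = 0.681998.
With the apex up, the centroid sits 2h/3 = 2 × 1.5/3 = 1 m below the apex, so y_c = 1 m and h_c = 1 × 0.681998 = 0.681998 m.
A = ½ × 1.8 × 1.5 = 1.35 m².
Resultant F = γ·h_c·A = 10.05525 × 0.681998 × 1.35 = 9.25784 kN.
I_c = b·h³/36 = 1.8 × 1.5³/36 = 0.16875 m⁴.
Centre of pressure: y_p = y_c + I_c/(y_c·A) = 1 + 0.16875/(1 × 1.35) = 1 + 0.125 = 1.125 m along the plane.
Vertically, h_p = y_p·sinθ = 1.125 × 0.681998 = 0.767248 m.

h_p = 0.767 m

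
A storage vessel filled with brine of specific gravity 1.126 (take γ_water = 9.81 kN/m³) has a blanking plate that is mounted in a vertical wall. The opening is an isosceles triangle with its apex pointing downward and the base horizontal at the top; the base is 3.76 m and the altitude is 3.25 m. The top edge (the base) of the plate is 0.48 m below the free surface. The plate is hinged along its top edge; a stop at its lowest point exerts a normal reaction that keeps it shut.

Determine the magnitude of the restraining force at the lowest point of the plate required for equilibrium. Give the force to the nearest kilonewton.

γ = 1.126 × 9.81 = 11.04606 kN/m³.
With the apex down, the centroid sits h/3 = 3.25/3 = 1.08333 m below the base (the top edge), so the centroid depth is h_c = 0.48 + 1.08333 = 1.56333 m.
A = ½ × 3.76 × 3.25 = 6.11 m².
Resultant F = γ·h_c·A = 11.04606 × 1.56333 × 6.11 = 105.511 kN.
I_c = b·h³/36 = 3.76 × 3.25³/36 = 3.58538 m⁴.
Centre of pressure: y_p = y_c + I_c/(y_c·A) = 1.56333 + 3.58538/(1.56333 × 6.11) = 1.56333 + 0.375356 = 1.93869 m along the plane.
The resultant acts 1.08333 + 0.375356 = 1.45869 m (along the plate) below the hinge at the top edge, so the moment about the hinge is M = F × 1.45869 = 105.511 × 1.45869 = 153.908 kN·m.
A normal force at the bottom, 3.25 m from the hinge, must supply this moment: P = 153.908/3.25 = 47.3563 kN.

P ≈ 47 kN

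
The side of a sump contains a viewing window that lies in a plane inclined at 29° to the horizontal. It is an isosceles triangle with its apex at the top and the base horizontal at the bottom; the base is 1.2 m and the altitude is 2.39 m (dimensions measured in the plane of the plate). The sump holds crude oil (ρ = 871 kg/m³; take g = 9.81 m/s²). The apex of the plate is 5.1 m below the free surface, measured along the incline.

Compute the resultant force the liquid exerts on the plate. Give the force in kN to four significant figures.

F ≈ 39.76 kN

γ = ρg = 871 × 9.81 / 1000 = 8.54451 kN/m³.
Let θ = 29° be the plate's angle to the horizontal; measure y along the incline from where the plane meets the free surface. Vertical depth h = y·sinθ with sinθ = 0.484810.
With the apex up, the centroid sits 2h/3 = 2 × 2.39/3 = 1.59333 m below the apex, so y_c = 5.1 + 1.59333 = 6.69333 m and h_c = 6.69333 × 0.484810 = 3.24499 m.
A = ½ × 1.2 × 2.39 = 1.434 m².
Resultant F = γ·h_c·A = 8.54451 × 3.24499 × 1.434 = 39.7603 kN.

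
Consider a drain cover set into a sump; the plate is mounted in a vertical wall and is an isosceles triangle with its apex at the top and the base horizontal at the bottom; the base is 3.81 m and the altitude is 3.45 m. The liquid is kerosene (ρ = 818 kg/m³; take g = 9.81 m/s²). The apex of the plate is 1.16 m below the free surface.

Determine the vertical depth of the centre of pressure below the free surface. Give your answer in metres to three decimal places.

h_p = 3.651 m

γ = ρg = 818 × 9.81 / 1000 = 8.02458 kN/m³.
With the apex up, the centroid sits 2h/3 = 2 × 3.45/3 = 2.3 m below the apex, so the centroid depth is h_c = 1.16 + 2.3 = 3.46 m.
A = ½ × 3.81 × 3.45 = 6.57225 m².
Resultant F = γ·h_c·A = 8.02458 × 3.46 × 6.57225 = 182.479 kN.
I_c = b·h³/36 = 3.81 × 3.45³/36 = 4.3459 m⁴.
Centre of pressure: y_p = y_c + I_c/(y_c·A) = 3.46 + 4.3459/(3.46 × 6.57225) = 3.46 + 0.191113 = 3.65111 m along the plane.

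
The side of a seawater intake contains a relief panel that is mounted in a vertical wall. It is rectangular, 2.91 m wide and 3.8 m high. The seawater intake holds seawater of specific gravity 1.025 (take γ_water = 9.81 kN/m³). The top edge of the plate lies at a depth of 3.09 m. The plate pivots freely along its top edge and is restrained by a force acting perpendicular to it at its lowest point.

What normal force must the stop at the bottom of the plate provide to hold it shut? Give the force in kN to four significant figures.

P ≈ 312.6 kN

γ = 1.025 × 9.81 = 10.05525 kN/m³.
The centroid lies 3.8/2 = 1.9 m below the top edge, so the centroid depth is h_c = 3.09 + 1.9 = 4.99 m.
A = 2.91 × 3.8 = 11.058 m².
Resultant F = γ·h_c·A = 10.05525 × 4.99 × 11.058 = 554.843 kN.
I_c = b·h³/12 = 2.91 × 3.8³/12 = 13.3065 m⁴.
Centre of pressure: y_p = y_c + I_c/(y_c·A) = 4.99 + 13.3065/(4.99 × 11.058) = 4.99 + 0.24115 = 5.23115 m along the plane.
The resultant acts 1.9 + 0.24115 = 2.14115 m (along the plate) below the hinge at the top edge, so the moment about the hinge is M = F × 2.14115 = 554.843 × 2.14115 = 1188 kN·m.
A normal force at the bottom, 3.8 m from the hinge, must supply this moment: P = 1188/3.8 = 312.632 kN.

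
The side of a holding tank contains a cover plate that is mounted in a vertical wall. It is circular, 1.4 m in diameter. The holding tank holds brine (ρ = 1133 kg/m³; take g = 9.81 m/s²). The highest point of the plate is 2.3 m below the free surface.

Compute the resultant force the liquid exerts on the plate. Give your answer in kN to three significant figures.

F ≈ 51.3 kN

γ = ρg = 1133 × 9.81 / 1000 = 11.11473 kN/m³.
The centroid is at the centre, 0.7 m below the top of the plate, so the centroid depth is h_c = 2.3 + 0.7 = 3 m.
A = π(0.7)² = 1.53938 m².
Resultant F = γ·h_c·A = 11.11473 × 3 × 1.53938 = 51.3294 kN.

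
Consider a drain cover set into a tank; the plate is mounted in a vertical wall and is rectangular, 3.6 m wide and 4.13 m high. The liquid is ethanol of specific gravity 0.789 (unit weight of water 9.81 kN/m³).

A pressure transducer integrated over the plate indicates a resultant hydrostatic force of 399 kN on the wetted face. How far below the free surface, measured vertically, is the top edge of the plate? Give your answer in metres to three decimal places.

d_top ≈ 1.402 m

γ = 0.789 × 9.81 = 7.74009 kN/m³.
A = 3.6 × 4.13 = 14.868 m².
From F = γ·h_c·A, the centroid depth is h_c = 399/(7.74009 × 14.868) = 3.46716 m.
The centroid lies 4.13/2 = 2.065 m below the top edge, so the top edge sits at h_top = 3.46716 − 2.065 = 1.40216 m below the surface.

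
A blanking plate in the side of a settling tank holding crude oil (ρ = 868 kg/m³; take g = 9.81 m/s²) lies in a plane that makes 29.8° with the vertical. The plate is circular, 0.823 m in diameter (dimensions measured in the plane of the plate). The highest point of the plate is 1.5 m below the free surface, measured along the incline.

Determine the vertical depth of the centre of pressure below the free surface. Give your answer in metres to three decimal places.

h_p = 1.678 m

γ = ρg = 868 × 9.81 / 1000 = 8.51508 kN/m³.
The plate makes 29.8° with the vertical, i.e. θ = 90° − 29.8° = 60.2° to the horizontal. Measuring y along the incline from the free-surface line, vertical depth h = y·sinθ with sinθ = 0.867765.
The centroid is at the centre, 0.4115 m below the top of the plate, so y_c = 1.5 + 0.4115 = 1.9115 m and h_c = 1.9115 × 0.867765 = 1.65873 m.
A = π(0.4115)² = 0.531973 m².
Resultant F = γ·h_c·A = 8.51508 × 1.65873 × 0.531973 = 7.5137 kN.
I_c = πr⁴/4 = π × 0.4115⁴/4 = 0.02252 m⁴.
Centre of pressure: y_p = y_c + I_c/(y_c·A) = 1.9115 + 0.02252/(1.9115 × 0.531973) = 1.9115 + 0.0221465 = 1.93365 m along the plane.
Vertically, h_p = y_p·sinθ = 1.93365 × 0.867765 = 1.67795 m.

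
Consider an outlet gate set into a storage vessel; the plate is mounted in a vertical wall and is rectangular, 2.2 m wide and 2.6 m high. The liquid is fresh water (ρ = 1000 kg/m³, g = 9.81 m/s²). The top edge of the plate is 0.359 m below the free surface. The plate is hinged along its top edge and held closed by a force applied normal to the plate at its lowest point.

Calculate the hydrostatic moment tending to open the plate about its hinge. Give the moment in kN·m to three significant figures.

γ = ρg = 1000 × 9.81 = 9810 N/m³ = 9.81 kN/m³.
The centroid lies 2.6/2 = 1.3 m below the top edge, so the centroid depth is h_c = 0.359 + 1.3 = 1.659 m.
A = 2.2 × 2.6 = 5.72 m².
Resultant F = γ·h_c·A = 9.81 × 1.659 × 5.72 = 93.0918 kN.
I_c = b·h³/12 = 2.2 × 2.6³/12 = 3.22227 m⁴.
Centre of pressure: y_p = y_c + I_c/(y_c·A) = 1.659 + 3.22227/(1.659 × 5.72) = 1.659 + 0.339562 = 1.99856 m along the plane.
The resultant acts 1.3 + 0.339562 = 1.63956 m (along the plate) below the hinge at the top edge, so the moment about the hinge is M = F × 1.63956 = 93.0918 × 1.63956 = 152.63 kN·m.

M ≈ 153 kN·m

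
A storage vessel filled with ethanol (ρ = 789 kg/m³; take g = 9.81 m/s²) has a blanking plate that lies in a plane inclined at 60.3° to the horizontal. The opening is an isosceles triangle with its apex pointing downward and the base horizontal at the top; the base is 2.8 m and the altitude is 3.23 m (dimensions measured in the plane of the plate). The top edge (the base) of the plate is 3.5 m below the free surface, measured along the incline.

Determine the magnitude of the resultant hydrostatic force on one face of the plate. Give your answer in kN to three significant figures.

γ = ρg = 789 × 9.81 / 1000 = 7.74009 kN/m³.
Let θ = 60.3° be the plate's angle to the horizontal; measure y along the incline from where the plane meets the free surface. Vertical depth h = y·sinθ with sinθ = 0.868632.
With the apex down, the centroid sits h/3 = 3.23/3 = 1.07667 m below the base (the top edge), so y_c = 3.5 + 1.07667 = 4.57667 m and h_c = 4.57667 × 0.868632 = 3.97544 m.
A = ½ × 2.8 × 3.23 = 4.522 m².
Resultant F = γ·h_c·A = 7.74009 × 3.97544 × 4.522 = 139.143 kN.

F ≈ 139 kN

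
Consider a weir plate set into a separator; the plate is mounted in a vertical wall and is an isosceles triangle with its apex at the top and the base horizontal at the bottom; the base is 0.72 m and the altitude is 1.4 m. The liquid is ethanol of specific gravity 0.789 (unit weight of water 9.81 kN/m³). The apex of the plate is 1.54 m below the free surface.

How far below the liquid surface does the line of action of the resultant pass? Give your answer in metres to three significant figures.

h_p = 2.52 m

γ = 0.789 × 9.81 = 7.74009 kN/m³.
With the apex up, the centroid sits 2h/3 = 2 × 1.4/3 = 0.933333 m below the apex, so the centroid depth is h_c = 1.54 + 0.933333 = 2.47333 m.
A = ½ × 0.72 × 1.4 = 0.504 m².
Resultant F = γ·h_c·A = 7.74009 × 2.47333 × 0.504 = 9.64847 kN.
I_c = b·h³/36 = 0.72 × 1.4³/36 = 0.05488 m⁴.
Centre of pressure: y_p = y_c + I_c/(y_c·A) = 2.47333 + 0.05488/(2.47333 × 0.504) = 2.47333 + 0.0440252 = 2.51736 m along the plane.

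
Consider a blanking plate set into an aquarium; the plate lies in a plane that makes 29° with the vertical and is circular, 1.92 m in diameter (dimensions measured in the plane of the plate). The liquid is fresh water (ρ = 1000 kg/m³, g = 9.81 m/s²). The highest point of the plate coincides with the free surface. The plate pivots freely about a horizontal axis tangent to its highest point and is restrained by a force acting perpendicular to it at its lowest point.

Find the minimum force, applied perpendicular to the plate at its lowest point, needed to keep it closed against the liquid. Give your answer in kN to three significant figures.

P ≈ 14.9 kN

γ = ρg = 1000 × 9.81 = 9810 N/m³ = 9.81 kN/m³.
The plate makes 29° with the vertical, i.e. θ = 90° − 29° = 61° to the horizontal. Measuring y along the incline from the free-surface line, vertical depth h = y·sinθ with sinθ = 0.874620.
The centroid is at the centre, 0.96 m below the top of the plate, so y_c = 0.96 m and h_c = 0.96 × 0.874620 = 0.839635 m.
A = π(0.96)² = 2.89529 m².
Resultant F = γ·h_c·A = 9.81 × 0.839635 × 2.89529 = 23.848 kN.
I_c = πr⁴/4 = π × 0.96⁴/4 = 0.667075 m⁴.
Centre of pressure: y_p = y_c + I_c/(y_c·A) = 0.96 + 0.667075/(0.96 × 2.89529) = 0.96 + 0.24 = 1.2 m along the plane.
The resultant acts 0.96 + 0.24 = 1.2 m (along the plate) below the hinge at the top edge, so the moment about the hinge is M = F × 1.2 = 23.848 × 1.2 = 28.6176 kN·m.
A normal force at the bottom, 1.92 m from the hinge, must supply this moment: P = 28.6176/1.92 = 14.905 kN.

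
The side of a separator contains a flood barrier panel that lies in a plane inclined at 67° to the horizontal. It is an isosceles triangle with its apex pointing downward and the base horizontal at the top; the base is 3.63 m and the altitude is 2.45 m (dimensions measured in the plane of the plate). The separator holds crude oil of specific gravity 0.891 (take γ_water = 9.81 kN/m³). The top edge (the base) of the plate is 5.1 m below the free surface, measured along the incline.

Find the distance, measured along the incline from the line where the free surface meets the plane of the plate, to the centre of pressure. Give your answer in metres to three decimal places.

y_p = 5.973 m

γ = 0.891 × 9.81 = 8.74071 kN/m³.
Let θ = 67° be the plate's angle to the horizontal; measure y along the incline from where the plane meets the free surface. Vertical depth h = y·sinθ with sinθ = 0.920505.
With the apex down, the centroid sits h/3 = 2.45/3 = 0.816667 m below the base (the top edge), so y_c = 5.1 + 0.816667 = 5.91667 m and h_c = 5.91667 × 0.920505 = 5.44632 m.
A = ½ × 3.63 × 2.45 = 4.44675 m².
Resultant F = γ·h_c·A = 8.74071 × 5.44632 × 4.44675 = 211.686 kN.
I_c = b·h³/36 = 3.63 × 2.45³/36 = 1.48287 m⁴.
Centre of pressure: y_p = y_c + I_c/(y_c·A) = 5.91667 + 1.48287/(5.91667 × 4.44675) = 5.91667 + 0.0563616 = 5.97303 m along the plane.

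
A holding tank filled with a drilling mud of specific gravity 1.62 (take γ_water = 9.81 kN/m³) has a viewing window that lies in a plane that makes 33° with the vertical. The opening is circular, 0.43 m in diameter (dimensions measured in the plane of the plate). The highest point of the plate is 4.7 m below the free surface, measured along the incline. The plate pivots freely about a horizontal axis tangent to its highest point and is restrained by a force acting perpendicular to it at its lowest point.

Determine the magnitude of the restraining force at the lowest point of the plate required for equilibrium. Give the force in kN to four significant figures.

γ = 1.62 × 9.81 = 15.8922 kN/m³.
The plate makes 33° with the vertical, i.e. θ = 90° − 33° = 57° to the horizontal. Measuring y along the incline from the free-surface line, vertical depth h = y·sinθ with sinθ = 0.838671.
The centroid is at the centre, 0.215 m below the top of the plate, so y_c = 4.7 + 0.215 = 4.915 m and h_c = 4.915 × 0.838671 = 4.12207 m.
A = π(0.215)² = 0.14522 m².
Resultant F = γ·h_c·A = 15.8922 × 4.12207 × 0.14522 = 9.51318 kN.
I_c = πr⁴/4 = π × 0.215⁴/4 = 0.0016782 m⁴.
Centre of pressure: y_p = y_c + I_c/(y_c·A) = 4.915 + 0.0016782/(4.915 × 0.14522) = 4.915 + 0.00235122 = 4.91735 m along the plane.
The resultant acts 0.215 + 0.00235122 = 0.217351 m (along the plate) below the hinge at the top edge, so the moment about the hinge is M = F × 0.217351 = 9.51318 × 0.217351 = 2.0677 kN·m.
A normal force at the bottom, 0.43 m from the hinge, must supply this moment: P = 2.0677/0.43 = 4.8086 kN.

P ≈ 4.809 kN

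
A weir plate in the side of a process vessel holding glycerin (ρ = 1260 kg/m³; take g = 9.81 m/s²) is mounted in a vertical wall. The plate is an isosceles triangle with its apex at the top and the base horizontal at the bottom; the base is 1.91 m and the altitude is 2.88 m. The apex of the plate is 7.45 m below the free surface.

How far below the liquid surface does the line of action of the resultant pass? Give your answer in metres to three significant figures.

h_p = 9.42 m

γ = ρg = 1260 × 9.81 / 1000 = 12.3606 kN/m³.
With the apex up, the centroid sits 2h/3 = 2 × 2.88/3 = 1.92 m below the apex, so the centroid depth is h_c = 7.45 + 1.92 = 9.37 m.
A = ½ × 1.91 × 2.88 = 2.7504 m².
Resultant F = γ·h_c·A = 12.3606 × 9.37 × 2.7504 = 318.548 kN.
I_c = b·h³/36 = 1.91 × 2.88³/36 = 1.26738 m⁴.
Centre of pressure: y_p = y_c + I_c/(y_c·A) = 9.37 + 1.26738/(9.37 × 2.7504) = 9.37 + 0.0491781 = 9.41918 m along the plane.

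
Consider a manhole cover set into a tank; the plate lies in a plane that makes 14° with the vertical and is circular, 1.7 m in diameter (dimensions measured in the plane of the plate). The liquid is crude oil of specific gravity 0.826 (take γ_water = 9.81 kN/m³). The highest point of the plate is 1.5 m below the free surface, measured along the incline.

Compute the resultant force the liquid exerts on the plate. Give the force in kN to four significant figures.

γ = 0.826 × 9.81 = 8.10306 kN/m³.
The plate makes 14° with the vertical, i.e. θ = 90° − 14° = 76° to the horizontal. Measuring y along the incline from the free-surface line, vertical depth h = y·sinθ with sinθ = 0.970296.
The centroid is at the centre, 0.85 m below the top of the plate, so y_c = 1.5 + 0.85 = 2.35 m and h_c = 2.35 × 0.970296 = 2.2802 m.
A = π(0.85)² = 2.2698 m².
Resultant F = γ·h_c·A = 8.10306 × 2.2802 × 2.2698 = 41.9382 kN.

F ≈ 41.94 kN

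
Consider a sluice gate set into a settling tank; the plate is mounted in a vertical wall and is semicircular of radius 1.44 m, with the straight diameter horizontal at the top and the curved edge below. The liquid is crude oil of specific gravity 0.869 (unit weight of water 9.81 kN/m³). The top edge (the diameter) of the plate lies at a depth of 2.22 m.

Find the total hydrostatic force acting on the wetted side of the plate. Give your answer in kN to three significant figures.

F ≈ 78.6 kN

γ = 0.869 × 9.81 = 8.52489 kN/m³.
The centroid of a semicircle lies 4r/(3π) = 0.611155 m from the diameter, here below the top edge, so the centroid depth is h_c = 2.22 + 0.611155 = 2.83116 m.
A = πr²/2 = π × 1.44²/2 = 3.2572 m².
Resultant F = γ·h_c·A = 8.52489 × 2.83116 × 3.2572 = 78.6136 kN.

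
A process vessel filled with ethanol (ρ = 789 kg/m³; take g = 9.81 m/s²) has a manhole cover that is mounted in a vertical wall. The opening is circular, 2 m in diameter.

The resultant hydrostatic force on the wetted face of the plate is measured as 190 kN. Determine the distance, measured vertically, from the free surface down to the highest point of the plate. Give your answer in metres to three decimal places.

γ = ρg = 789 × 9.81 / 1000 = 7.74009 kN/m³.
A = π(1)² = 3.14159 m².
From F = γ·h_c·A, the centroid depth is h_c = 190/(7.74009 × 3.14159) = 7.81372 m.
The centroid is at the centre, 1 m below the top of the plate, so the highest point sits at h_top = 7.81372 − 1 = 6.81372 m below the surface.

d_top ≈ 6.814 m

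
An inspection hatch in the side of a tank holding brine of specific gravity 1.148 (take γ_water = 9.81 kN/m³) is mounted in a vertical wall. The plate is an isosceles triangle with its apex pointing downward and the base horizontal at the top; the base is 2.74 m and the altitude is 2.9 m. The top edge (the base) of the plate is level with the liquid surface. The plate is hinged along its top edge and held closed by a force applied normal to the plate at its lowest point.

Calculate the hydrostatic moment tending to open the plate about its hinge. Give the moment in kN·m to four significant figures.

M ≈ 62.72 kN·m

γ = 1.148 × 9.81 = 11.26188 kN/m³.
With the apex down, the centroid sits h/3 = 2.9/3 = 0.966667 m below the base (the top edge), so the centroid depth is h_c = 0.966667 m.
A = ½ × 2.74 × 2.9 = 3.973 m².
Resultant F = γ·h_c·A = 11.26188 × 0.966667 × 3.973 = 43.252 kN.
I_c = b·h³/36 = 2.74 × 2.9³/36 = 1.85627 m⁴.
Centre of pressure: y_p = y_c + I_c/(y_c·A) = 0.966667 + 1.85627/(0.966667 × 3.973) = 0.966667 + 0.483332 = 1.45 m along the plane.
The resultant acts 0.966667 + 0.483332 = 1.45 m (along the plate) below the hinge at the top edge, so the moment about the hinge is M = F × 1.45 = 43.252 × 1.45 = 62.7154 kN·m.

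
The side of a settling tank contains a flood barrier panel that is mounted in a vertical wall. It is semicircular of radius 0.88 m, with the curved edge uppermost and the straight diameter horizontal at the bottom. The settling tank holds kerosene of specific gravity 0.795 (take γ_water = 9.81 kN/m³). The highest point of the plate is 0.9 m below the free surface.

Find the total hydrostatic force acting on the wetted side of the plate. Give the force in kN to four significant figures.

γ = 0.795 × 9.81 = 7.79895 kN/m³.
The centroid lies 4r/(3π) = 0.373484 m above the diameter, so r − 4r/(3π) = 0.88 − 0.373484 = 0.506516 m below the topmost point, so the centroid depth is h_c = 0.9 + 0.506516 = 1.40652 m.
A = πr²/2 = π × 0.88²/2 = 1.21642 m².
Resultant F = γ·h_c·A = 7.79895 × 1.40652 × 1.21642 = 13.3434 kN.

F ≈ 13.34 kN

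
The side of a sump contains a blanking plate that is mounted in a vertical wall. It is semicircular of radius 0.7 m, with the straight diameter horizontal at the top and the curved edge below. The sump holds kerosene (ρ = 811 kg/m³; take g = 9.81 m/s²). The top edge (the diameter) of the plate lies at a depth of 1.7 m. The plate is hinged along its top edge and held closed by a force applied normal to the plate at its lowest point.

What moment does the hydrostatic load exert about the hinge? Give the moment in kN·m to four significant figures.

M ≈ 3.843 kN·m

γ = ρg = 811 × 9.81 / 1000 = 7.95591 kN/m³.
The centroid of a semicircle lies 4r/(3π) = 0.297089 m from the diameter, here below the top edge, so the centroid depth is h_c = 1.7 + 0.297089 = 1.99709 m.
A = πr²/2 = π × 0.7²/2 = 0.76969 m².
Resultant F = γ·h_c·A = 7.95591 × 1.99709 × 0.76969 = 12.2293 kN.
I_c = (π/8 − 8/(9π))·r⁴ = 0.109757 × 0.7⁴ = 0.0263527 m⁴.
Centre of pressure: y_p = y_c + I_c/(y_c·A) = 1.99709 + 0.0263527/(1.99709 × 0.76969) = 1.99709 + 0.017144 = 2.01423 m along the plane.
The resultant acts 0.297089 + 0.017144 = 0.314233 m (along the plate) below the hinge at the top edge, so the moment about the hinge is M = F × 0.314233 = 12.2293 × 0.314233 = 3.84285 kN·m.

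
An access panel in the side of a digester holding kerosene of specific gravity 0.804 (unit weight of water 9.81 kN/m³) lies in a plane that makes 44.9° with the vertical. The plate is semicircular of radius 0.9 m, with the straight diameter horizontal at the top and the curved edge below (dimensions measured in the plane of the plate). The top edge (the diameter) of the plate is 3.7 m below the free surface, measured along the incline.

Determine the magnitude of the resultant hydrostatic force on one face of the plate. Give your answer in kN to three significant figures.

γ = 0.804 × 9.81 = 7.88724 kN/m³.
The plate makes 44.9° with the vertical, i.e. θ = 90° − 44.9° = 45.1° to the horizontal. Measuring y along the incline from the free-surface line, vertical depth h = y·sinθ with sinθ = 0.708340.
The centroid of a semicircle lies 4r/(3π) = 0.381972 m from the diameter, here below the top edge, so y_c = 3.7 + 0.381972 = 4.08197 m and h_c = 4.08197 × 0.708340 = 2.89142 m.
A = πr²/2 = π × 0.9²/2 = 1.27235 m².
Resultant F = γ·h_c·A = 7.88724 × 2.89142 × 1.27235 = 29.0164 kN.

F ≈ 29.0 kN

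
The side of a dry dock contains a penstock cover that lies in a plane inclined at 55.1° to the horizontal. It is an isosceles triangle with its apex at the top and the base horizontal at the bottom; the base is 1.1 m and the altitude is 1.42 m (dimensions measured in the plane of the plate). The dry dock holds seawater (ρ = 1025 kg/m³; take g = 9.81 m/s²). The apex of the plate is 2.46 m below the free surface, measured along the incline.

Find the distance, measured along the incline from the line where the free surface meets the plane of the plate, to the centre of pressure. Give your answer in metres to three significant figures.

γ = ρg = 1025 × 9.81 / 1000 = 10.05525 kN/m³.
Let θ = 55.1° be the plate's angle to the horizontal; measure y along the incline from where the plane meets the free surface. Vertical depth h = y·sinθ with sinθ = 0.820152.
With the apex up, the centroid sits 2h/3 = 2 × 1.42/3 = 0.946667 m below the apex, so y_c = 2.46 + 0.946667 = 3.40667 m and h_c = 3.40667 × 0.820152 = 2.79399 m.
A = ½ × 1.1 × 1.42 = 0.781 m².
Resultant F = γ·h_c·A = 10.05525 × 2.79399 × 0.781 = 21.9416 kN.
I_c = b·h³/36 = 1.1 × 1.42³/36 = 0.0874894 m⁴.
Centre of pressure: y_p = y_c + I_c/(y_c·A) = 3.40667 + 0.0874894/(3.40667 × 0.781) = 3.40667 + 0.0328832 = 3.43955 m along the plane.

y_p = 3.44 m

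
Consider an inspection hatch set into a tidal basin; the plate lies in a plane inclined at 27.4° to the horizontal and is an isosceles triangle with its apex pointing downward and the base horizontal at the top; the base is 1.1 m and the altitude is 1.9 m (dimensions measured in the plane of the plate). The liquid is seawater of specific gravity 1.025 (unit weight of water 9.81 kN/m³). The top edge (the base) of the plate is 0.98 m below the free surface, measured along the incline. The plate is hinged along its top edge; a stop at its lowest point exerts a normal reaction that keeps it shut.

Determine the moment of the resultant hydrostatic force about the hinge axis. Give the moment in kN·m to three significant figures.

M ≈ 5.91 kN·m

γ = 1.025 × 9.81 = 10.05525 kN/m³.
Let θ = 27.4° be the plate's angle to the horizontal; measure y along the incline from where the plane meets the free surface. Vertical depth h = y·sinθ with sinθ = 0.460200.
With the apex down, the centroid sits h/3 = 1.9/3 = 0.633333 m below the base (the top edge), so y_c = 0.98 + 0.633333 = 1.61333 m and h_c = 1.61333 × 0.460200 = 0.742454 m.
A = ½ × 1.1 × 1.9 = 1.045 m².
Resultant F = γ·h_c·A = 10.05525 × 0.742454 × 1.045 = 7.80151 kN.
I_c = b·h³/36 = 1.1 × 1.9³/36 = 0.209581 m⁴.
Centre of pressure: y_p = y_c + I_c/(y_c·A) = 1.61333 + 0.209581/(1.61333 × 1.045) = 1.61333 + 0.124312 = 1.73764 m along the plane.
The resultant acts 0.633333 + 0.124312 = 0.757645 m (along the plate) below the hinge at the top edge, so the moment about the hinge is M = F × 0.757645 = 7.80151 × 0.757645 = 5.91078 kN·m.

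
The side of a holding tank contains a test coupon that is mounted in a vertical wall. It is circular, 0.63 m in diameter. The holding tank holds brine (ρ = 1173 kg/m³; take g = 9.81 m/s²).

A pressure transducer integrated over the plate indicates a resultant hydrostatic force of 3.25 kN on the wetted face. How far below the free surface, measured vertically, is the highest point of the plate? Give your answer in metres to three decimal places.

d_top ≈ 0.591 m

γ = ρg = 1173 × 9.81 / 1000 = 11.50713 kN/m³.
A = π(0.315)² = 0.311725 m².
From F = γ·h_c·A, the centroid depth is h_c = 3.25/(11.50713 × 0.311725) = 0.906034 m.
The centroid is at the centre, 0.315 m below the top of the plate, so the highest point sits at h_top = 0.906034 − 0.315 = 0.591034 m below the surface.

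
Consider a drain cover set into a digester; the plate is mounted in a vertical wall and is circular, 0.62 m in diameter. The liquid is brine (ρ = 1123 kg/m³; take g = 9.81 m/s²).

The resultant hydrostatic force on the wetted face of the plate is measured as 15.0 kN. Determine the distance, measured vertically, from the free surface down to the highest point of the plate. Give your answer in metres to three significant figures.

γ = ρg = 1123 × 9.81 / 1000 = 11.01663 kN/m³.
A = π(0.31)² = 0.301907 m².
From F = γ·h_c·A, the centroid depth is h_c = 15.0/(11.01663 × 0.301907) = 4.50992 m.
The centroid is at the centre, 0.31 m below the top of the plate, so the highest point sits at h_top = 4.50992 − 0.31 = 4.19992 m below the surface.

d_top ≈ 4.20 m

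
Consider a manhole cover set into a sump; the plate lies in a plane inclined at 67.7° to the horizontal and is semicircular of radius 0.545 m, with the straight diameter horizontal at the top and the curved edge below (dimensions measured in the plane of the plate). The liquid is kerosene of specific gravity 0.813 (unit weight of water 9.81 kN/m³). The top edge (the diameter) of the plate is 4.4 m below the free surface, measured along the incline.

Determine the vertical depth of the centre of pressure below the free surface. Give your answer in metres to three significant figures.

h_p = 4.29 m

γ = 0.813 × 9.81 = 7.97553 kN/m³.
Let θ = 67.7° be the plate's angle to the horizontal; measure y along the incline from where the plane meets the free surface. Vertical depth h = y·sinθ with sinθ = 0.925210.
The centroid of a semicircle lies 4r/(3π) = 0.231305 m from the diameter, here below the top edge, so y_c = 4.4 + 0.231305 = 4.63131 m and h_c = 4.63131 × 0.925210 = 4.28493 m.
A = πr²/2 = π × 0.545²/2 = 0.466566 m².
Resultant F = γ·h_c·A = 7.97553 × 4.28493 × 0.466566 = 15.9447 kN.
I_c = (π/8 − 8/(9π))·r⁴ = 0.109757 × 0.545⁴ = 0.00968319 m⁴.
Centre of pressure: y_p = y_c + I_c/(y_c·A) = 4.63131 + 0.00968319/(4.63131 × 0.466566) = 4.63131 + 0.00448127 = 4.63579 m along the plane.
Vertically, h_p = y_p·sinθ = 4.63579 × 0.925210 = 4.28908 m.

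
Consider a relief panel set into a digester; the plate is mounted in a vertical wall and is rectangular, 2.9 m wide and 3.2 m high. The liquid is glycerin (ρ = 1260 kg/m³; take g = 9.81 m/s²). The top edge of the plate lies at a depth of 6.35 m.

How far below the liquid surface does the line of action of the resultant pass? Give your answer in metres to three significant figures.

γ = ρg = 1260 × 9.81 / 1000 = 12.3606 kN/m³.
The centroid lies 3.2/2 = 1.6 m below the top edge, so the centroid depth is h_c = 6.35 + 1.6 = 7.95 m.
A = 2.9 × 3.2 = 9.28 m².
Resultant F = γ·h_c·A = 12.3606 × 7.95 × 9.28 = 911.916 kN.
I_c = b·h³/12 = 2.9 × 3.2³/12 = 7.91893 m⁴.
Centre of pressure: y_p = y_c + I_c/(y_c·A) = 7.95 + 7.91893/(7.95 × 9.28) = 7.95 + 0.107337 = 8.05734 m along the plane.

h_p = 8.06 m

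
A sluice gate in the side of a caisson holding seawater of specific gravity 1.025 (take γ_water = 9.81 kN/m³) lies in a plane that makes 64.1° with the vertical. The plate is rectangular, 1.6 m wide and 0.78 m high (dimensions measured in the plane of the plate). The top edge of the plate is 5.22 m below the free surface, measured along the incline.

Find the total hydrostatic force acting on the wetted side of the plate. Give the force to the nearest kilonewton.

γ = 1.025 × 9.81 = 10.05525 kN/m³.
The plate makes 64.1° with the vertical, i.e. θ = 90° − 64.1° = 25.9° to the horizontal. Measuring y along the incline from the free-surface line, vertical depth h = y·sinθ with sinθ = 0.436802.
The centroid lies 0.78/2 = 0.39 m below the top edge, so y_c = 5.22 + 0.39 = 5.61 m and h_c = 5.61 × 0.436802 = 2.45046 m.
A = 1.6 × 0.78 = 1.248 m².
Resultant F = γ·h_c·A = 10.05525 × 2.45046 × 1.248 = 30.7507 kN.

F ≈ 31 kN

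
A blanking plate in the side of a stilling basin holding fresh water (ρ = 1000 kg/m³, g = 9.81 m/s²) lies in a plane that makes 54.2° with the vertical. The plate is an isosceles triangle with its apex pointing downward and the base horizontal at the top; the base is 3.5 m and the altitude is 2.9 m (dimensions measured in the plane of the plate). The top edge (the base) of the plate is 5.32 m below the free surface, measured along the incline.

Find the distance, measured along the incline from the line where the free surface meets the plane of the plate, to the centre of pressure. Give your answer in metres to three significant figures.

γ = ρg = 1000 × 9.81 = 9810 N/m³ = 9.81 kN/m³.
The plate makes 54.2° with the vertical, i.e. θ = 90° − 54.2° = 35.8° to the horizontal. Measuring y along the incline from the free-surface line, vertical depth h = y·sinθ with sinθ = 0.584958.
With the apex down, the centroid sits h/3 = 2.9/3 = 0.966667 m below the base (the top edge), so y_c = 5.32 + 0.966667 = 6.28667 m and h_c = 6.28667 × 0.584958 = 3.67744 m.
A = ½ × 3.5 × 2.9 = 5.075 m².
Resultant F = γ·h_c·A = 9.81 × 3.67744 × 5.075 = 183.084 kN.
I_c = b·h³/36 = 3.5 × 2.9³/36 = 2.37115 m⁴.
Centre of pressure: y_p = y_c + I_c/(y_c·A) = 6.28667 + 2.37115/(6.28667 × 5.075) = 6.28667 + 0.0743194 = 6.36099 m along the plane.

y_p = 6.36 m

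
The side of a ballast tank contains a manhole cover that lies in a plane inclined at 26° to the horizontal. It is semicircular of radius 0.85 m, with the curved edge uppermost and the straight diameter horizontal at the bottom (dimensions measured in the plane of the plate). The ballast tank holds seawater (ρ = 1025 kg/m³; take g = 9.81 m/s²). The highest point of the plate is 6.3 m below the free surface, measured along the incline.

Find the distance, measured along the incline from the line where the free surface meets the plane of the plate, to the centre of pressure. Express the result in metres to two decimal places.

y_p = 6.80 m

γ = ρg = 1025 × 9.81 / 1000 = 10.05525 kN/m³.
Let θ = 26° be the plate's angle to the horizontal; measure y along the incline from where the plane meets the free surface. Vertical depth h = y·sinθ with sinθ = 0.438371.
The centroid lies 4r/(3π) = 0.360751 m above the diameter, so r − 4r/(3π) = 0.85 − 0.360751 = 0.489249 m below the topmost point, so y_c = 6.3 + 0.489249 = 6.78925 m and h_c = 6.78925 × 0.438371 = 2.97621 m.
A = πr²/2 = π × 0.85²/2 = 1.1349 m².
Resultant F = γ·h_c·A = 10.05525 × 2.97621 × 1.1349 = 33.9636 kN.
I_c = (π/8 − 8/(9π))·r⁴ = 0.109757 × 0.85⁴ = 0.0572938 m⁴.
Centre of pressure: y_p = y_c + I_c/(y_c·A) = 6.78925 + 0.0572938/(6.78925 × 1.1349) = 6.78925 + 0.00743581 = 6.79669 m along the plane.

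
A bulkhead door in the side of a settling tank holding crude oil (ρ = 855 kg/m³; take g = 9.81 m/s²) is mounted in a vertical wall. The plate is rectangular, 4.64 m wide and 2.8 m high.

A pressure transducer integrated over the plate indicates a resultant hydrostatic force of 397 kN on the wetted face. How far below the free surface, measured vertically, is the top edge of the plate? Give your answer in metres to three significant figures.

d_top ≈ 2.24 m

γ = ρg = 855 × 9.81 / 1000 = 8.38755 kN/m³.
A = 4.64 × 2.8 = 12.992 m².
From F = γ·h_c·A, the centroid depth is h_c = 397/(8.38755 × 12.992) = 3.64317 m.
The centroid lies 2.8/2 = 1.4 m below the top edge, so the top edge sits at h_top = 3.64317 − 1.4 = 2.24317 m below the surface.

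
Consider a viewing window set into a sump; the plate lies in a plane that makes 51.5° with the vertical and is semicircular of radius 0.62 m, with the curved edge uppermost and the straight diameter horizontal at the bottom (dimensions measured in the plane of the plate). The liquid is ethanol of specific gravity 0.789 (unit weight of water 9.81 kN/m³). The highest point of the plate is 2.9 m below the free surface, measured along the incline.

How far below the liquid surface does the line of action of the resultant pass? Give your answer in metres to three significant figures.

γ = 0.789 × 9.81 = 7.74009 kN/m³.
The plate makes 51.5° with the vertical, i.e. θ = 90° − 51.5° = 38.5° to the horizontal. Measuring y along the incline from the free-surface line, vertical depth h = y·sinθ with sinθ = 0.622515.
The centroid lies 4r/(3π) = 0.263136 m above the diameter, so r − 4r/(3π) = 0.62 − 0.263136 = 0.356864 m below the topmost point, so y_c = 2.9 + 0.356864 = 3.25686 m and h_c = 3.25686 × 0.622515 = 2.02744 m.
A = πr²/2 = π × 0.62²/2 = 0.603814 m².
Resultant F = γ·h_c·A = 7.74009 × 2.02744 × 0.603814 = 9.47539 kN.
I_c = (π/8 − 8/(9π))·r⁴ = 0.109757 × 0.62⁴ = 0.0162181 m⁴.
Centre of pressure: y_p = y_c + I_c/(y_c·A) = 3.25686 + 0.0162181/(3.25686 × 0.603814) = 3.25686 + 0.00824703 = 3.26511 m along the plane.
Vertically, h_p = y_p·sinθ = 3.26511 × 0.622515 = 2.03258 m.

h_p = 2.03 m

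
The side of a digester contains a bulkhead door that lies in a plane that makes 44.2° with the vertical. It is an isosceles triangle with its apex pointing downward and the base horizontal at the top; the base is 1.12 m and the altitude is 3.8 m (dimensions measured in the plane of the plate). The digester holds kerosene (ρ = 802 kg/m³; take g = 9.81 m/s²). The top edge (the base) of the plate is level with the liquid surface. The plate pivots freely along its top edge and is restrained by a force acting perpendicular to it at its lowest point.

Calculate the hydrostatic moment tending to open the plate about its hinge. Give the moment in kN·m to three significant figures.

γ = ρg = 802 × 9.81 / 1000 = 7.86762 kN/m³.
The plate makes 44.2° with the vertical, i.e. θ = 90° − 44.2° = 45.8° to the horizontal. Measuring y along the incline from the free-surface line, vertical depth h = y·sinθ with sinθ = 0.716911.
With the apex down, the centroid sits h/3 = 3.8/3 = 1.26667 m below the base (the top edge), so y_c = 1.26667 m and h_c = 1.26667 × 0.716911 = 0.90809 m.
A = ½ × 1.12 × 3.8 = 2.128 m².
Resultant F = γ·h_c·A = 7.86762 × 0.90809 × 2.128 = 15.2035 kN.
I_c = b·h³/36 = 1.12 × 3.8³/36 = 1.70713 m⁴.
Centre of pressure: y_p = y_c + I_c/(y_c·A) = 1.26667 + 1.70713/(1.26667 × 2.128) = 1.26667 + 0.633332 = 1.9 m along the plane.
The resultant acts 1.26667 + 0.633332 = 1.9 m (along the plate) below the hinge at the top edge, so the moment about the hinge is M = F × 1.9 = 15.2035 × 1.9 = 28.8866 kN·m.

M ≈ 28.9 kN·m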